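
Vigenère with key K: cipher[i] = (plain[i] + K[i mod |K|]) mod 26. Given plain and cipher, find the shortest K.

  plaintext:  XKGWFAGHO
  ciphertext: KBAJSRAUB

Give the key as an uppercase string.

  i= 0: K-X = 13 → N
  i= 1: B-K = 17 → R
  i= 2: A-G = 20 → U
  i= 3: J-W = 13 → N
  i= 4: S-F = 13 → N
  i= 5: R-A = 17 → R
  i= 6: A-G = 20 → U
  i= 7: U-H = 13 → N
  i= 8: B-O = 13 → N
  shifts repeat with period 4: NRUN

NRUN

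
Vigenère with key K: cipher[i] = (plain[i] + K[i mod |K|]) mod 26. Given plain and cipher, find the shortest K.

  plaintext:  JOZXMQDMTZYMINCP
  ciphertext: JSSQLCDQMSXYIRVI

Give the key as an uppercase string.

  i= 0: J-J =  0 → A
  i= 1: S-O =  4 → E
  i= 2: S-Z = 19 → T
  i= 3: Q-X = 19 → T
  i= 4: L-M = 25 → Z
  i= 5: C-Q = 12 → M
  i= 6: D-D =  0 → A
  i= 7: Q-M =  4 → E
  i= 8: M-T = 19 → T
  i= 9: S-Z = 19 → T
  i=10: X-Y = 25 → Z
  i=11: Y-M = 12 → M
  i=12: I-I =  0 → A
  i=13: R-N =  4 → E
  i=14: V-C = 19 → T
  i=15: I-P = 19 → T
  shifts repeat with period 6: AETTZM

AETTZM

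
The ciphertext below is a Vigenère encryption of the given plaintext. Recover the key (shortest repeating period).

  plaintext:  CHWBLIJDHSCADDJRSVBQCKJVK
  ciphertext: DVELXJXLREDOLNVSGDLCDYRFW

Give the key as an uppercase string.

BOIKM

  i= 0: D-C =  1 → B
  i= 1: V-H = 14 → O
  i= 2: E-W =  8 → I
  i= 3: L-B = 10 → K
  i= 4: X-L = 12 → M
  i= 5: J-I =  1 → B
  i= 6: X-J = 14 → O
  i= 7: L-D =  8 → I
  i= 8: R-H = 10 → K
  i= 9: E-S = 12 → M
  i=10: D-C =  1 → B
  i=11: O-A = 14 → O
  i=12: L-D =  8 → I
  i=13: N-D = 10 → K
  i=14: V-J = 12 → M
  i=15: S-R =  1 → B
  i=16: G-S = 14 → O
  i=17: D-V =  8 → I
  i=18: L-B = 10 → K
  i=19: C-Q = 12 → M
  i=20: D-C =  1 → B
  i=21: Y-K = 14 → O
  i=22: R-J =  8 → I
  i=23: F-V = 10 → K
  i=24: W-K = 12 → M
  shifts repeat with period 5: BOIKM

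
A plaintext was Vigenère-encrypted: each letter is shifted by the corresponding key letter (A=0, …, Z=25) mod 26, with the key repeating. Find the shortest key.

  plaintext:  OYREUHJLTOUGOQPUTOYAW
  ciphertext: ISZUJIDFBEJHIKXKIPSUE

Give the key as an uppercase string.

  i= 0: I-O = 20 → U
  i= 1: S-Y = 20 → U
  i= 2: Z-R =  8 → I
  i= 3: U-E = 16 → Q
  i= 4: J-U = 15 → P
  i= 5: I-H =  1 → B
  i= 6: D-J = 20 → U
  i= 7: F-L = 20 → U
  i= 8: B-T =  8 → I
  i= 9: E-O = 16 → Q
  i=10: J-U = 15 → P
  i=11: H-G =  1 → B
  i=12: I-O = 20 → U
  i=13: K-Q = 20 → U
  i=14: X-P =  8 → I
  i=15: K-U = 16 → Q
  i=16: I-T = 15 → P
  i=17: P-O =  1 → B
  i=18: S-Y = 20 → U
  i=19: U-A = 20 → U
  i=20: E-W =  8 → I
  shifts repeat with period 6: UUIQPB

UUIQPB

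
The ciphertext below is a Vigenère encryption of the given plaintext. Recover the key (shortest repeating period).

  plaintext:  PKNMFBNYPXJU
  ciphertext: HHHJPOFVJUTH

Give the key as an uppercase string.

  i= 0: H-P = 18 → S
  i= 1: H-K = 23 → X
  i= 2: H-N = 20 → U
  i= 3: J-M = 23 → X
  i= 4: P-F = 10 → K
  i= 5: O-B = 13 → N
  i= 6: F-N = 18 → S
  i= 7: V-Y = 23 → X
  i= 8: J-P = 20 → U
  i= 9: U-X = 23 → X
  i=10: T-J = 10 → K
  i=11: H-U = 13 → N
  shifts repeat with period 6: SXUXKN

SXUXKN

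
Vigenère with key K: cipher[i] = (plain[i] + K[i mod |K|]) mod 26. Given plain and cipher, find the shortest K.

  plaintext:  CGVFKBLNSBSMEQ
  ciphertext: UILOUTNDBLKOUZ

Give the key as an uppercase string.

  i= 0: U-C = 18 → S
  i= 1: I-G =  2 → C
  i= 2: L-V = 16 → Q
  i= 3: O-F =  9 → J
  i= 4: U-K = 10 → K
  i= 5: T-B = 18 → S
  i= 6: N-L =  2 → C
  i= 7: D-N = 16 → Q
  i= 8: B-S =  9 → J
  i= 9: L-B = 10 → K
  i=10: K-S = 18 → S
  i=11: O-M =  2 → C
  i=12: U-E = 16 → Q
  i=13: Z-Q =  9 → J
  shifts repeat with period 5: SCQJK

SCQJK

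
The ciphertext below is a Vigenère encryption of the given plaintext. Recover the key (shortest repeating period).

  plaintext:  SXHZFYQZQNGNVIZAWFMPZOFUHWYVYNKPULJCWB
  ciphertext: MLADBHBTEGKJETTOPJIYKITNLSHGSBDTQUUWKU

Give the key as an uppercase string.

  i= 0: M-S = 20 → U
  i= 1: L-X = 14 → O
  i= 2: A-H = 19 → T
  i= 3: D-Z =  4 → E
  i= 4: B-F = 22 → W
  i= 5: H-Y =  9 → J
  i= 6: B-Q = 11 → L
  i= 7: T-Z = 20 → U
  i= 8: E-Q = 14 → O
  i= 9: G-N = 19 → T
  i=10: K-G =  4 → E
  i=11: J-N = 22 → W
  i=12: E-V =  9 → J
  i=13: T-I = 11 → L
  i=14: T-Z = 20 → U
  i=15: O-A = 14 → O
  i=16: P-W = 19 → T
  i=17: J-F =  4 → E
  i=18: I-M = 22 → W
  i=19: Y-P =  9 → J
  i=20: K-Z = 11 → L
  i=21: I-O = 20 → U
  i=22: T-F = 14 → O
  i=23: N-U = 19 → T
  i=24: L-H =  4 → E
  i=25: S-W = 22 → W
  i=26: H-Y =  9 → J
  i=27: G-V = 11 → L
  i=28: S-Y = 20 → U
  i=29: B-N = 14 → O
  i=30: D-K = 19 → T
  i=31: T-P =  4 → E
  i=32: Q-U = 22 → W
  i=33: U-L =  9 → J
  i=34: U-J = 11 → L
  i=35: W-C = 20 → U
  i=36: K-W = 14 → O
  i=37: U-B = 19 → T
  shifts repeat with period 7: UOTEWJL

UOTEWJL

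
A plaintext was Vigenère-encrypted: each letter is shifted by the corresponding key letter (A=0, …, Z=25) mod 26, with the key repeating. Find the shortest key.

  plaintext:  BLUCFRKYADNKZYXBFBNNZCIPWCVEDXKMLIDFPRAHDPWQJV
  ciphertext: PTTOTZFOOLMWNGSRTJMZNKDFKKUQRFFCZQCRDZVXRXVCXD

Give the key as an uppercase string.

OIZMOIVQ

  i= 0: P-B = 14 → O
  i= 1: T-L =  8 → I
  i= 2: T-U = 25 → Z
  i= 3: O-C = 12 → M
  i= 4: T-F = 14 → O
  i= 5: Z-R =  8 → I
  i= 6: F-K = 21 → V
  i= 7: O-Y = 16 → Q
  i= 8: O-A = 14 → O
  i= 9: L-D =  8 → I
  i=10: M-N = 25 → Z
  i=11: W-K = 12 → M
  i=12: N-Z = 14 → O
  i=13: G-Y =  8 → I
  i=14: S-X = 21 → V
  i=15: R-B = 16 → Q
  i=16: T-F = 14 → O
  i=17: J-B =  8 → I
  i=18: M-N = 25 → Z
  i=19: Z-N = 12 → M
  i=20: N-Z = 14 → O
  i=21: K-C =  8 → I
  i=22: D-I = 21 → V
  i=23: F-P = 16 → Q
  i=24: K-W = 14 → O
  i=25: K-C =  8 → I
  i=26: U-V = 25 → Z
  i=27: Q-E = 12 → M
  i=28: R-D = 14 → O
  i=29: F-X =  8 → I
  i=30: F-K = 21 → V
  i=31: C-M = 16 → Q
  i=32: Z-L = 14 → O
  i=33: Q-I =  8 → I
  i=34: C-D = 25 → Z
  i=35: R-F = 12 → M
  i=36: D-P = 14 → O
  i=37: Z-R =  8 → I
  i=38: V-A = 21 → V
  i=39: X-H = 16 → Q
  i=40: R-D = 14 → O
  i=41: X-P =  8 → I
  i=42: V-W = 25 → Z
  i=43: C-Q = 12 → M
  i=44: X-J = 14 → O
  i=45: D-V =  8 → I
  shifts repeat with period 8: OIZMOIVQ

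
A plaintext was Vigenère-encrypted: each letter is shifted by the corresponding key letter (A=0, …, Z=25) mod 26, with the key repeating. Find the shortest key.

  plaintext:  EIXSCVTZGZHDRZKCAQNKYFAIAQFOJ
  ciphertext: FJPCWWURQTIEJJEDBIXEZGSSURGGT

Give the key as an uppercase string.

  i= 0: F-E =  1 → B
  i= 1: J-I =  1 → B
  i= 2: P-X = 18 → S
  i= 3: C-S = 10 → K
  i= 4: W-C = 20 → U
  i= 5: W-V =  1 → B
  i= 6: U-T =  1 → B
  i= 7: R-Z = 18 → S
  i= 8: Q-G = 10 → K
  i= 9: T-Z = 20 → U
  i=10: I-H =  1 → B
  i=11: E-D =  1 → B
  i=12: J-R = 18 → S
  i=13: J-Z = 10 → K
  i=14: E-K = 20 → U
  i=15: D-C =  1 → B
  i=16: B-A =  1 → B
  i=17: I-Q = 18 → S
  i=18: X-N = 10 → K
  i=19: E-K = 20 → U
  i=20: Z-Y =  1 → B
  i=21: G-F =  1 → B
  i=22: S-A = 18 → S
  i=23: S-I = 10 → K
  i=24: U-A = 20 → U
  i=25: R-Q =  1 → B
  i=26: G-F =  1 → B
  i=27: G-O = 18 → S
  i=28: T-J = 10 → K
  shifts repeat with period 5: BBSKU

BBSKU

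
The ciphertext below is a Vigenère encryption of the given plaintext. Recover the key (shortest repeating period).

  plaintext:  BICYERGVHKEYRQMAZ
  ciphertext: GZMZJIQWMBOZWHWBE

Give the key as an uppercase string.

  i= 0: G-B =  5 → F
  i= 1: Z-I = 17 → R
  i= 2: M-C = 10 → K
  i= 3: Z-Y =  1 → B
  i= 4: J-E =  5 → F
  i= 5: I-R = 17 → R
  i= 6: Q-G = 10 → K
  i= 7: W-V =  1 → B
  i= 8: M-H =  5 → F
  i= 9: B-K = 17 → R
  i=10: O-E = 10 → K
  i=11: Z-Y =  1 → B
  i=12: W-R =  5 → F
  i=13: H-Q = 17 → R
  i=14: W-M = 10 → K
  i=15: B-A =  1 → B
  i=16: E-Z =  5 → F
  shifts repeat with period 4: FRKB

FRKB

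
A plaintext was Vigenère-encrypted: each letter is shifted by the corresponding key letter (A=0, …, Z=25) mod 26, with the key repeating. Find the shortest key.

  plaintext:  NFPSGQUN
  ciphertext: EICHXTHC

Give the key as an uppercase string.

  i= 0: E-N = 17 → R
  i= 1: I-F =  3 → D
  i= 2: C-P = 13 → N
  i= 3: H-S = 15 → P
  i= 4: X-G = 17 → R
  i= 5: T-Q =  3 → D
  i= 6: H-U = 13 → N
  i= 7: C-N = 15 → P
  shifts repeat with period 4: RDNP

RDNP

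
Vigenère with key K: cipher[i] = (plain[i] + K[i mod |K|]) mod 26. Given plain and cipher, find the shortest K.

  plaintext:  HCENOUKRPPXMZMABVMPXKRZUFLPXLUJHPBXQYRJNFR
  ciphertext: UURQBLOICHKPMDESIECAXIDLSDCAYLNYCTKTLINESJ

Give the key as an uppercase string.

NSNDNRER

  i= 0: U-H = 13 → N
  i= 1: U-C = 18 → S
  i= 2: R-E = 13 → N
  i= 3: Q-N =  3 → D
  i= 4: B-O = 13 → N
  i= 5: L-U = 17 → R
  i= 6: O-K =  4 → E
  i= 7: I-R = 17 → R
  i= 8: C-P = 13 → N
  i= 9: H-P = 18 → S
  i=10: K-X = 13 → N
  i=11: P-M =  3 → D
  i=12: M-Z = 13 → N
  i=13: D-M = 17 → R
  i=14: E-A =  4 → E
  i=15: S-B = 17 → R
  i=16: I-V = 13 → N
  i=17: E-M = 18 → S
  i=18: C-P = 13 → N
  i=19: A-X =  3 → D
  i=20: X-K = 13 → N
  i=21: I-R = 17 → R
  i=22: D-Z =  4 → E
  i=23: L-U = 17 → R
  i=24: S-F = 13 → N
  i=25: D-L = 18 → S
  i=26: C-P = 13 → N
  i=27: A-X =  3 → D
  i=28: Y-L = 13 → N
  i=29: L-U = 17 → R
  i=30: N-J =  4 → E
  i=31: Y-H = 17 → R
  i=32: C-P = 13 → N
  i=33: T-B = 18 → S
  i=34: K-X = 13 → N
  i=35: T-Q =  3 → D
  i=36: L-Y = 13 → N
  i=37: I-R = 17 → R
  i=38: N-J =  4 → E
  i=39: E-N = 17 → R
  i=40: S-F = 13 → N
  i=41: J-R = 18 → S
  shifts repeat with period 8: NSNDNRER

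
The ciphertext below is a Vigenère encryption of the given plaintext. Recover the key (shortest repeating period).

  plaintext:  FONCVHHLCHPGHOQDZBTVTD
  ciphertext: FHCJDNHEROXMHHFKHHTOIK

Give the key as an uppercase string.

ATPHIG

  i= 0: F-F =  0 → A
  i= 1: H-O = 19 → T
  i= 2: C-N = 15 → P
  i= 3: J-C =  7 → H
  i= 4: D-V =  8 → I
  i= 5: N-H =  6 → G
  i= 6: H-H =  0 → A
  i= 7: E-L = 19 → T
  i= 8: R-C = 15 → P
  i= 9: O-H =  7 → H
  i=10: X-P =  8 → I
  i=11: M-G =  6 → G
  i=12: H-H =  0 → A
  i=13: H-O = 19 → T
  i=14: F-Q = 15 → P
  i=15: K-D =  7 → H
  i=16: H-Z =  8 → I
  i=17: H-B =  6 → G
  i=18: T-T =  0 → A
  i=19: O-V = 19 → T
  i=20: I-T = 15 → P
  i=21: K-D =  7 → H
  shifts repeat with period 6: ATPHIG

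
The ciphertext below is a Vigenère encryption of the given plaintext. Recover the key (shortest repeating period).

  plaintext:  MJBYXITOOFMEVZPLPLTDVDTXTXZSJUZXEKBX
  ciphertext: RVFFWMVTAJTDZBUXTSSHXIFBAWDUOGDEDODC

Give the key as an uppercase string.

  i= 0: R-M =  5 → F
  i= 1: V-J = 12 → M
  i= 2: F-B =  4 → E
  i= 3: F-Y =  7 → H
  i= 4: W-X = 25 → Z
  i= 5: M-I =  4 → E
  i= 6: V-T =  2 → C
  i= 7: T-O =  5 → F
  i= 8: A-O = 12 → M
  i= 9: J-F =  4 → E
  i=10: T-M =  7 → H
  i=11: D-E = 25 → Z
  i=12: Z-V =  4 → E
  i=13: B-Z =  2 → C
  i=14: U-P =  5 → F
  i=15: X-L = 12 → M
  i=16: T-P =  4 → E
  i=17: S-L =  7 → H
  i=18: S-T = 25 → Z
  i=19: H-D =  4 → E
  i=20: X-V =  2 → C
  i=21: I-D =  5 → F
  i=22: F-T = 12 → M
  i=23: B-X =  4 → E
  i=24: A-T =  7 → H
  i=25: W-X = 25 → Z
  i=26: D-Z =  4 → E
  i=27: U-S =  2 → C
  i=28: O-J =  5 → F
  i=29: G-U = 12 → M
  i=30: D-Z =  4 → E
  i=31: E-X =  7 → H
  i=32: D-E = 25 → Z
  i=33: O-K =  4 → E
  i=34: D-B =  2 → C
  i=35: C-X =  5 → F
  shifts repeat with period 7: FMEHZEC

FMEHZEC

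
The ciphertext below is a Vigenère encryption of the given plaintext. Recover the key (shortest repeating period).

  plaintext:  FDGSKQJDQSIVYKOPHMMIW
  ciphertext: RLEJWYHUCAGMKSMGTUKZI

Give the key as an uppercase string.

  i= 0: R-F = 12 → M
  i= 1: L-D =  8 → I
  i= 2: E-G = 24 → Y
  i= 3: J-S = 17 → R
  i= 4: W-K = 12 → M
  i= 5: Y-Q =  8 → I
  i= 6: H-J = 24 → Y
  i= 7: U-D = 17 → R
  i= 8: C-Q = 12 → M
  i= 9: A-S =  8 → I
  i=10: G-I = 24 → Y
  i=11: M-V = 17 → R
  i=12: K-Y = 12 → M
  i=13: S-K =  8 → I
  i=14: M-O = 24 → Y
  i=15: G-P = 17 → R
  i=16: T-H = 12 → M
  i=17: U-M =  8 → I
  i=18: K-M = 24 → Y
  i=19: Z-I = 17 → R
  i=20: I-W = 12 → M
  shifts repeat with period 4: MIYR

MIYR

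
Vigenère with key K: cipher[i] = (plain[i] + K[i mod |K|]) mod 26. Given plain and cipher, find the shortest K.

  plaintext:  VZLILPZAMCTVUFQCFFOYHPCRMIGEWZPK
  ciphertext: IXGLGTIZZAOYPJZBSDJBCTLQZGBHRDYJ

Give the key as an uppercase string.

  i= 0: I-V = 13 → N
  i= 1: X-Z = 24 → Y
  i= 2: G-L = 21 → V
  i= 3: L-I =  3 → D
  i= 4: G-L = 21 → V
  i= 5: T-P =  4 → E
  i= 6: I-Z =  9 → J
  i= 7: Z-A = 25 → Z
  i= 8: Z-M = 13 → N
  i= 9: A-C = 24 → Y
  i=10: O-T = 21 → V
  i=11: Y-V =  3 → D
  i=12: P-U = 21 → V
  i=13: J-F =  4 → E
  i=14: Z-Q =  9 → J
  i=15: B-C = 25 → Z
  i=16: S-F = 13 → N
  i=17: D-F = 24 → Y
  i=18: J-O = 21 → V
  i=19: B-Y =  3 → D
  i=20: C-H = 21 → V
  i=21: T-P =  4 → E
  i=22: L-C =  9 → J
  i=23: Q-R = 25 → Z
  i=24: Z-M = 13 → N
  i=25: G-I = 24 → Y
  i=26: B-G = 21 → V
  i=27: H-E =  3 → D
  i=28: R-W = 21 → V
  i=29: D-Z =  4 → E
  i=30: Y-P =  9 → J
  i=31: J-K = 25 → Z
  shifts repeat with period 8: NYVDVEJZ

NYVDVEJZ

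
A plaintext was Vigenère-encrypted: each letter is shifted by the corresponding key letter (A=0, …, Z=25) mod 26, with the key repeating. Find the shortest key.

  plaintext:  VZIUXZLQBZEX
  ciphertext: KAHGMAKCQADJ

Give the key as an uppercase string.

  i= 0: K-V = 15 → P
  i= 1: A-Z =  1 → B
  i= 2: H-I = 25 → Z
  i= 3: G-U = 12 → M
  i= 4: M-X = 15 → P
  i= 5: A-Z =  1 → B
  i= 6: K-L = 25 → Z
  i= 7: C-Q = 12 → M
  i= 8: Q-B = 15 → P
  i= 9: A-Z =  1 → B
  i=10: D-E = 25 → Z
  i=11: J-X = 12 → M
  shifts repeat with period 4: PBZM

PBZM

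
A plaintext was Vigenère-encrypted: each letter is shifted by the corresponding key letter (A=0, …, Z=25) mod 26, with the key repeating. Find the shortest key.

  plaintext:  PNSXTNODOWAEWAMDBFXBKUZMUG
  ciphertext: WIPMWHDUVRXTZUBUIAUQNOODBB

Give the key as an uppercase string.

  i= 0: W-P =  7 → H
  i= 1: I-N = 21 → V
  i= 2: P-S = 23 → X
  i= 3: M-X = 15 → P
  i= 4: W-T =  3 → D
  i= 5: H-N = 20 → U
  i= 6: D-O = 15 → P
  i= 7: U-D = 17 → R
  i= 8: V-O =  7 → H
  i= 9: R-W = 21 → V
  i=10: X-A = 23 → X
  i=11: T-E = 15 → P
  i=12: Z-W =  3 → D
  i=13: U-A = 20 → U
  i=14: B-M = 15 → P
  i=15: U-D = 17 → R
  i=16: I-B =  7 → H
  i=17: A-F = 21 → V
  i=18: U-X = 23 → X
  i=19: Q-B = 15 → P
  i=20: N-K =  3 → D
  i=21: O-U = 20 → U
  i=22: O-Z = 15 → P
  i=23: D-M = 17 → R
  i=24: B-U =  7 → H
  i=25: B-G = 21 → V
  shifts repeat with period 8: HVXPDUPR

HVXPDUPR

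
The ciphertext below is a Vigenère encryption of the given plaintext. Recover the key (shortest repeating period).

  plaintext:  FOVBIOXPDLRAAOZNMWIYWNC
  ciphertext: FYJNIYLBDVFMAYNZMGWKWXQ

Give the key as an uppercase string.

  i= 0: F-F =  0 → A
  i= 1: Y-O = 10 → K
  i= 2: J-V = 14 → O
  i= 3: N-B = 12 → M
  i= 4: I-I =  0 → A
  i= 5: Y-O = 10 → K
  i= 6: L-X = 14 → O
  i= 7: B-P = 12 → M
  i= 8: D-D =  0 → A
  i= 9: V-L = 10 → K
  i=10: F-R = 14 → O
  i=11: M-A = 12 → M
  i=12: A-A =  0 → A
  i=13: Y-O = 10 → K
  i=14: N-Z = 14 → O
  i=15: Z-N = 12 → M
  i=16: M-M =  0 → A
  i=17: G-W = 10 → K
  i=18: W-I = 14 → O
  i=19: K-Y = 12 → M
  i=20: W-W =  0 → A
  i=21: X-N = 10 → K
  i=22: Q-C = 14 → O
  shifts repeat with period 4: AKOM

AKOM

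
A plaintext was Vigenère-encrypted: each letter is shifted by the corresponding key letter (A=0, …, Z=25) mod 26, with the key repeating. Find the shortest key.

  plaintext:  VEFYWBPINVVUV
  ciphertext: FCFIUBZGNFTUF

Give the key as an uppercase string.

  i= 0: F-V = 10 → K
  i= 1: C-E = 24 → Y
  i= 2: F-F =  0 → A
  i= 3: I-Y = 10 → K
  i= 4: U-W = 24 → Y
  i= 5: B-B =  0 → A
  i= 6: Z-P = 10 → K
  i= 7: G-I = 24 → Y
  i= 8: N-N =  0 → A
  i= 9: F-V = 10 → K
  i=10: T-V = 24 → Y
  i=11: U-U =  0 → A
  i=12: F-V = 10 → K
  shifts repeat with period 3: KYA

KYA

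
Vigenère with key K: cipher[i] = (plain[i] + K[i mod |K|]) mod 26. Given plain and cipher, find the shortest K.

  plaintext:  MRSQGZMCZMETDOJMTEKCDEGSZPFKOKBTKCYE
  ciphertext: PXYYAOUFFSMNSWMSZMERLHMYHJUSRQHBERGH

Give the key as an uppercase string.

DGGIUPI

  i= 0: P-M =  3 → D
  i= 1: X-R =  6 → G
  i= 2: Y-S =  6 → G
  i= 3: Y-Q =  8 → I
  i= 4: A-G = 20 → U
  i= 5: O-Z = 15 → P
  i= 6: U-M =  8 → I
  i= 7: F-C =  3 → D
  i= 8: F-Z =  6 → G
  i= 9: S-M =  6 → G
  i=10: M-E =  8 → I
  i=11: N-T = 20 → U
  i=12: S-D = 15 → P
  i=13: W-O =  8 → I
  i=14: M-J =  3 → D
  i=15: S-M =  6 → G
  i=16: Z-T =  6 → G
  i=17: M-E =  8 → I
  i=18: E-K = 20 → U
  i=19: R-C = 15 → P
  i=20: L-D =  8 → I
  i=21: H-E =  3 → D
  i=22: M-G =  6 → G
  i=23: Y-S =  6 → G
  i=24: H-Z =  8 → I
  i=25: J-P = 20 → U
  i=26: U-F = 15 → P
  i=27: S-K =  8 → I
  i=28: R-O =  3 → D
  i=29: Q-K =  6 → G
  i=30: H-B =  6 → G
  i=31: B-T =  8 → I
  i=32: E-K = 20 → U
  i=33: R-C = 15 → P
  i=34: G-Y =  8 → I
  i=35: H-E =  3 → D
  shifts repeat with period 7: DGGIUPI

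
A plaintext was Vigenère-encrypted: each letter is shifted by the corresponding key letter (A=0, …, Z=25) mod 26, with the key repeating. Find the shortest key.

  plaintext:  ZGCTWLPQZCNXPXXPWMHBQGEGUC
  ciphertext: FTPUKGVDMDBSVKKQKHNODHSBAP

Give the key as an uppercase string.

GNNBOV

  i= 0: F-Z =  6 → G
  i= 1: T-G = 13 → N
  i= 2: P-C = 13 → N
  i= 3: U-T =  1 → B
  i= 4: K-W = 14 → O
  i= 5: G-L = 21 → V
  i= 6: V-P =  6 → G
  i= 7: D-Q = 13 → N
  i= 8: M-Z = 13 → N
  i= 9: D-C =  1 → B
  i=10: B-N = 14 → O
  i=11: S-X = 21 → V
  i=12: V-P =  6 → G
  i=13: K-X = 13 → N
  i=14: K-X = 13 → N
  i=15: Q-P =  1 → B
  i=16: K-W = 14 → O
  i=17: H-M = 21 → V
  i=18: N-H =  6 → G
  i=19: O-B = 13 → N
  i=20: D-Q = 13 → N
  i=21: H-G =  1 → B
  i=22: S-E = 14 → O
  i=23: B-G = 21 → V
  i=24: A-U =  6 → G
  i=25: P-C = 13 → N
  shifts repeat with period 6: GNNBOV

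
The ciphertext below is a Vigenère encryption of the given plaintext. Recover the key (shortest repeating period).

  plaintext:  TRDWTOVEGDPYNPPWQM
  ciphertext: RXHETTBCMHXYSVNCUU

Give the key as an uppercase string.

YGEIAFG

  i= 0: R-T = 24 → Y
  i= 1: X-R =  6 → G
  i= 2: H-D =  4 → E
  i= 3: E-W =  8 → I
  i= 4: T-T =  0 → A
  i= 5: T-O =  5 → F
  i= 6: B-V =  6 → G
  i= 7: C-E = 24 → Y
  i= 8: M-G =  6 → G
  i= 9: H-D =  4 → E
  i=10: X-P =  8 → I
  i=11: Y-Y =  0 → A
  i=12: S-N =  5 → F
  i=13: V-P =  6 → G
  i=14: N-P = 24 → Y
  i=15: C-W =  6 → G
  i=16: U-Q =  4 → E
  i=17: U-M =  8 → I
  shifts repeat with period 7: YGEIAFG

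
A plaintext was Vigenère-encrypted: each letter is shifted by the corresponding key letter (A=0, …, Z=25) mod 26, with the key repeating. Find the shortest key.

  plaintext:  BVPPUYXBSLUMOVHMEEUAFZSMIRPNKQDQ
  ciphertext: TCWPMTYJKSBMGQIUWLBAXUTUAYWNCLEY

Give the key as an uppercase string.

SHHASVBI

  i= 0: T-B = 18 → S
  i= 1: C-V =  7 → H
  i= 2: W-P =  7 → H
  i= 3: P-P =  0 → A
  i= 4: M-U = 18 → S
  i= 5: T-Y = 21 → V
  i= 6: Y-X =  1 → B
  i= 7: J-B =  8 → I
  i= 8: K-S = 18 → S
  i= 9: S-L =  7 → H
  i=10: B-U =  7 → H
  i=11: M-M =  0 → A
  i=12: G-O = 18 → S
  i=13: Q-V = 21 → V
  i=14: I-H =  1 → B
  i=15: U-M =  8 → I
  i=16: W-E = 18 → S
  i=17: L-E =  7 → H
  i=18: B-U =  7 → H
  i=19: A-A =  0 → A
  i=20: X-F = 18 → S
  i=21: U-Z = 21 → V
  i=22: T-S =  1 → B
  i=23: U-M =  8 → I
  i=24: A-I = 18 → S
  i=25: Y-R =  7 → H
  i=26: W-P =  7 → H
  i=27: N-N =  0 → A
  i=28: C-K = 18 → S
  i=29: L-Q = 21 → V
  i=30: E-D =  1 → B
  i=31: Y-Q =  8 → I
  shifts repeat with period 8: SHHASVBI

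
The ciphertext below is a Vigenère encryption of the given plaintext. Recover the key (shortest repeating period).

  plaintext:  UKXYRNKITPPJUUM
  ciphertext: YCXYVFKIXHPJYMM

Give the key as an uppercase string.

ESAA

  i= 0: Y-U =  4 → E
  i= 1: C-K = 18 → S
  i= 2: X-X =  0 → A
  i= 3: Y-Y =  0 → A
  i= 4: V-R =  4 → E
  i= 5: F-N = 18 → S
  i= 6: K-K =  0 → A
  i= 7: I-I =  0 → A
  i= 8: X-T =  4 → E
  i= 9: H-P = 18 → S
  i=10: P-P =  0 → A
  i=11: J-J =  0 → A
  i=12: Y-U =  4 → E
  i=13: M-U = 18 → S
  i=14: M-M =  0 → A
  shifts repeat with period 4: ESAA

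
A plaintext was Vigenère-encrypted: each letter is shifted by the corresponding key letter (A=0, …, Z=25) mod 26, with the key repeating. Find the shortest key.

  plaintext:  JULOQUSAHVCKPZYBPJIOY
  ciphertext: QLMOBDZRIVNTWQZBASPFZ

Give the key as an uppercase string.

  i= 0: Q-J =  7 → H
  i= 1: L-U = 17 → R
  i= 2: M-L =  1 → B
  i= 3: O-O =  0 → A
  i= 4: B-Q = 11 → L
  i= 5: D-U =  9 → J
  i= 6: Z-S =  7 → H
  i= 7: R-A = 17 → R
  i= 8: I-H =  1 → B
  i= 9: V-V =  0 → A
  i=10: N-C = 11 → L
  i=11: T-K =  9 → J
  i=12: W-P =  7 → H
  i=13: Q-Z = 17 → R
  i=14: Z-Y =  1 → B
  i=15: B-B =  0 → A
  i=16: A-P = 11 → L
  i=17: S-J =  9 → J
  i=18: P-I =  7 → H
  i=19: F-O = 17 → R
  i=20: Z-Y =  1 → B
  shifts repeat with period 6: HRBALJ

HRBALJ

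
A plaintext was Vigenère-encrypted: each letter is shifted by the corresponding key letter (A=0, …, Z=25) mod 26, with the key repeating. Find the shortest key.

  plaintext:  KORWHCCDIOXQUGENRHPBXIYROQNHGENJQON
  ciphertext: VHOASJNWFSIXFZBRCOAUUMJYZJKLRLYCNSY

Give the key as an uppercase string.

LTXELH

  i= 0: V-K = 11 → L
  i= 1: H-O = 19 → T
  i= 2: O-R = 23 → X
  i= 3: A-W =  4 → E
  i= 4: S-H = 11 → L
  i= 5: J-C =  7 → H
  i= 6: N-C = 11 → L
  i= 7: W-D = 19 → T
  i= 8: F-I = 23 → X
  i= 9: S-O =  4 → E
  i=10: I-X = 11 → L
  i=11: X-Q =  7 → H
  i=12: F-U = 11 → L
  i=13: Z-G = 19 → T
  i=14: B-E = 23 → X
  i=15: R-N =  4 → E
  i=16: C-R = 11 → L
  i=17: O-H =  7 → H
  i=18: A-P = 11 → L
  i=19: U-B = 19 → T
  i=20: U-X = 23 → X
  i=21: M-I =  4 → E
  i=22: J-Y = 11 → L
  i=23: Y-R =  7 → H
  i=24: Z-O = 11 → L
  i=25: J-Q = 19 → T
  i=26: K-N = 23 → X
  i=27: L-H =  4 → E
  i=28: R-G = 11 → L
  i=29: L-E =  7 → H
  i=30: Y-N = 11 → L
  i=31: C-J = 19 → T
  i=32: N-Q = 23 → X
  i=33: S-O =  4 → E
  i=34: Y-N = 11 → L
  shifts repeat with period 6: LTXELH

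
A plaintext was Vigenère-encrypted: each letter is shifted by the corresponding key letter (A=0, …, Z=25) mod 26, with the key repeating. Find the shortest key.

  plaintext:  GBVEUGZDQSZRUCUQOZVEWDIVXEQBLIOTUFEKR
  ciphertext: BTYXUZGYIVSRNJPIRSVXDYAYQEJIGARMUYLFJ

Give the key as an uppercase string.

VSDTATH

  i= 0: B-G = 21 → V
  i= 1: T-B = 18 → S
  i= 2: Y-V =  3 → D
  i= 3: X-E = 19 → T
  i= 4: U-U =  0 → A
  i= 5: Z-G = 19 → T
  i= 6: G-Z =  7 → H
  i= 7: Y-D = 21 → V
  i= 8: I-Q = 18 → S
  i= 9: V-S =  3 → D
  i=10: S-Z = 19 → T
  i=11: R-R =  0 → A
  i=12: N-U = 19 → T
  i=13: J-C =  7 → H
  i=14: P-U = 21 → V
  i=15: I-Q = 18 → S
  i=16: R-O =  3 → D
  i=17: S-Z = 19 → T
  i=18: V-V =  0 → A
  i=19: X-E = 19 → T
  i=20: D-W =  7 → H
  i=21: Y-D = 21 → V
  i=22: A-I = 18 → S
  i=23: Y-V =  3 → D
  i=24: Q-X = 19 → T
  i=25: E-E =  0 → A
  i=26: J-Q = 19 → T
  i=27: I-B =  7 → H
  i=28: G-L = 21 → V
  i=29: A-I = 18 → S
  i=30: R-O =  3 → D
  i=31: M-T = 19 → T
  i=32: U-U =  0 → A
  i=33: Y-F = 19 → T
  i=34: L-E =  7 → H
  i=35: F-K = 21 → V
  i=36: J-R = 18 → S
  shifts repeat with period 7: VSDTATH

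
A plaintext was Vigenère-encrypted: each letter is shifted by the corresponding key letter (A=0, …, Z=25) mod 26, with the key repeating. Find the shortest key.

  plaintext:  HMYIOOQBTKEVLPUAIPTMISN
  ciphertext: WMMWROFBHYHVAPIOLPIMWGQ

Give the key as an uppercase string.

  i= 0: W-H = 15 → P
  i= 1: M-M =  0 → A
  i= 2: M-Y = 14 → O
  i= 3: W-I = 14 → O
  i= 4: R-O =  3 → D
  i= 5: O-O =  0 → A
  i= 6: F-Q = 15 → P
  i= 7: B-B =  0 → A
  i= 8: H-T = 14 → O
  i= 9: Y-K = 14 → O
  i=10: H-E =  3 → D
  i=11: V-V =  0 → A
  i=12: A-L = 15 → P
  i=13: P-P =  0 → A
  i=14: I-U = 14 → O
  i=15: O-A = 14 → O
  i=16: L-I =  3 → D
  i=17: P-P =  0 → A
  i=18: I-T = 15 → P
  i=19: M-M =  0 → A
  i=20: W-I = 14 → O
  i=21: G-S = 14 → O
  i=22: Q-N =  3 → D
  shifts repeat with period 6: PAOODA

PAOODA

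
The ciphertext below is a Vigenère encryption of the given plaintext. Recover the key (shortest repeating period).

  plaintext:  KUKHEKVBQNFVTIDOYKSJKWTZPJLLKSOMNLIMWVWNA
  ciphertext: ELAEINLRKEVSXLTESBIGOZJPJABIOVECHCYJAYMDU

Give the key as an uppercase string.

  i= 0: E-K = 20 → U
  i= 1: L-U = 17 → R
  i= 2: A-K = 16 → Q
  i= 3: E-H = 23 → X
  i= 4: I-E =  4 → E
  i= 5: N-K =  3 → D
  i= 6: L-V = 16 → Q
  i= 7: R-B = 16 → Q
  i= 8: K-Q = 20 → U
  i= 9: E-N = 17 → R
  i=10: V-F = 16 → Q
  i=11: S-V = 23 → X
  i=12: X-T =  4 → E
  i=13: L-I =  3 → D
  i=14: T-D = 16 → Q
  i=15: E-O = 16 → Q
  i=16: S-Y = 20 → U
  i=17: B-K = 17 → R
  i=18: I-S = 16 → Q
  i=19: G-J = 23 → X
  i=20: O-K =  4 → E
  i=21: Z-W =  3 → D
  i=22: J-T = 16 → Q
  i=23: P-Z = 16 → Q
  i=24: J-P = 20 → U
  i=25: A-J = 17 → R
  i=26: B-L = 16 → Q
  i=27: I-L = 23 → X
  i=28: O-K =  4 → E
  i=29: V-S =  3 → D
  i=30: E-O = 16 → Q
  i=31: C-M = 16 → Q
  i=32: H-N = 20 → U
  i=33: C-L = 17 → R
  i=34: Y-I = 16 → Q
  i=35: J-M = 23 → X
  i=36: A-W =  4 → E
  i=37: Y-V =  3 → D
  i=38: M-W = 16 → Q
  i=39: D-N = 16 → Q
  i=40: U-A = 20 → U
  shifts repeat with period 8: URQXEDQQ

URQXEDQQ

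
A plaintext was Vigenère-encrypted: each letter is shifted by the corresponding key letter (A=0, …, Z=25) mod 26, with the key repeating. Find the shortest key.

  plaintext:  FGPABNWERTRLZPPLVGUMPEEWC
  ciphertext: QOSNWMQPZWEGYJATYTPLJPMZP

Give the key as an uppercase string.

  i= 0: Q-F = 11 → L
  i= 1: O-G =  8 → I
  i= 2: S-P =  3 → D
  i= 3: N-A = 13 → N
  i= 4: W-B = 21 → V
  i= 5: M-N = 25 → Z
  i= 6: Q-W = 20 → U
  i= 7: P-E = 11 → L
  i= 8: Z-R =  8 → I
  i= 9: W-T =  3 → D
  i=10: E-R = 13 → N
  i=11: G-L = 21 → V
  i=12: Y-Z = 25 → Z
  i=13: J-P = 20 → U
  i=14: A-P = 11 → L
  i=15: T-L =  8 → I
  i=16: Y-V =  3 → D
  i=17: T-G = 13 → N
  i=18: P-U = 21 → V
  i=19: L-M = 25 → Z
  i=20: J-P = 20 → U
  i=21: P-E = 11 → L
  i=22: M-E =  8 → I
  i=23: Z-W =  3 → D
  i=24: P-C = 13 → N
  shifts repeat with period 7: LIDNVZU

LIDNVZU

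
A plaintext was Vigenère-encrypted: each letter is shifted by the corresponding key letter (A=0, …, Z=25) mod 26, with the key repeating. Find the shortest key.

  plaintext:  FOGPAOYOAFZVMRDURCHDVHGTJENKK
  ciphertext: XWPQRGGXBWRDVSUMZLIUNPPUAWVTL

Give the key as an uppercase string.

SIJBR

  i= 0: X-F = 18 → S
  i= 1: W-O =  8 → I
  i= 2: P-G =  9 → J
  i= 3: Q-P =  1 → B
  i= 4: R-A = 17 → R
  i= 5: G-O = 18 → S
  i= 6: G-Y =  8 → I
  i= 7: X-O =  9 → J
  i= 8: B-A =  1 → B
  i= 9: W-F = 17 → R
  i=10: R-Z = 18 → S
  i=11: D-V =  8 → I
  i=12: V-M =  9 → J
  i=13: S-R =  1 → B
  i=14: U-D = 17 → R
  i=15: M-U = 18 → S
  i=16: Z-R =  8 → I
  i=17: L-C =  9 → J
  i=18: I-H =  1 → B
  i=19: U-D = 17 → R
  i=20: N-V = 18 → S
  i=21: P-H =  8 → I
  i=22: P-G =  9 → J
  i=23: U-T =  1 → B
  i=24: A-J = 17 → R
  i=25: W-E = 18 → S
  i=26: V-N =  8 → I
  i=27: T-K =  9 → J
  i=28: L-K =  1 → B
  shifts repeat with period 5: SIJBR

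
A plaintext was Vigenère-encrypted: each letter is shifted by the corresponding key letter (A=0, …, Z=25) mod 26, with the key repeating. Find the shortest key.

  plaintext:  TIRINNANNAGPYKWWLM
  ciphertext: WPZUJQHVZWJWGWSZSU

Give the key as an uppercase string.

  i= 0: W-T =  3 → D
  i= 1: P-I =  7 → H
  i= 2: Z-R =  8 → I
  i= 3: U-I = 12 → M
  i= 4: J-N = 22 → W
  i= 5: Q-N =  3 → D
  i= 6: H-A =  7 → H
  i= 7: V-N =  8 → I
  i= 8: Z-N = 12 → M
  i= 9: W-A = 22 → W
  i=10: J-G =  3 → D
  i=11: W-P =  7 → H
  i=12: G-Y =  8 → I
  i=13: W-K = 12 → M
  i=14: S-W = 22 → W
  i=15: Z-W =  3 → D
  i=16: S-L =  7 → H
  i=17: U-M =  8 → I
  shifts repeat with period 5: DHIMW

DHIMW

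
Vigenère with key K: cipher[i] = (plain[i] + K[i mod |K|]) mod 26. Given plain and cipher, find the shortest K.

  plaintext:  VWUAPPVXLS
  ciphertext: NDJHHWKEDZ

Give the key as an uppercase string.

  i= 0: N-V = 18 → S
  i= 1: D-W =  7 → H
  i= 2: J-U = 15 → P
  i= 3: H-A =  7 → H
  i= 4: H-P = 18 → S
  i= 5: W-P =  7 → H
  i= 6: K-V = 15 → P
  i= 7: E-X =  7 → H
  i= 8: D-L = 18 → S
  i= 9: Z-S =  7 → H
  shifts repeat with period 4: SHPH

SHPH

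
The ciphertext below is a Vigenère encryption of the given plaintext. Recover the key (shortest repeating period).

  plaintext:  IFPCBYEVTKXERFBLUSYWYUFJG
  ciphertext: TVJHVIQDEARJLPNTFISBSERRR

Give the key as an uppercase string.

LQUFUKMI

  i= 0: T-I = 11 → L
  i= 1: V-F = 16 → Q
  i= 2: J-P = 20 → U
  i= 3: H-C =  5 → F
  i= 4: V-B = 20 → U
  i= 5: I-Y = 10 → K
  i= 6: Q-E = 12 → M
  i= 7: D-V =  8 → I
  i= 8: E-T = 11 → L
  i= 9: A-K = 16 → Q
  i=10: R-X = 20 → U
  i=11: J-E =  5 → F
  i=12: L-R = 20 → U
  i=13: P-F = 10 → K
  i=14: N-B = 12 → M
  i=15: T-L =  8 → I
  i=16: F-U = 11 → L
  i=17: I-S = 16 → Q
  i=18: S-Y = 20 → U
  i=19: B-W =  5 → F
  i=20: S-Y = 20 → U
  i=21: E-U = 10 → K
  i=22: R-F = 12 → M
  i=23: R-J =  8 → I
  i=24: R-G = 11 → L
  shifts repeat with period 8: LQUFUKMI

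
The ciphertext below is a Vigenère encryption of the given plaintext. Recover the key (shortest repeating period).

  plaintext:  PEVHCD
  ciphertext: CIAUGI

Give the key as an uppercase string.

NEF

  i= 0: C-P = 13 → N
  i= 1: I-E =  4 → E
  i= 2: A-V =  5 → F
  i= 3: U-H = 13 → N
  i= 4: G-C =  4 → E
  i= 5: I-D =  5 → F
  shifts repeat with period 3: NEF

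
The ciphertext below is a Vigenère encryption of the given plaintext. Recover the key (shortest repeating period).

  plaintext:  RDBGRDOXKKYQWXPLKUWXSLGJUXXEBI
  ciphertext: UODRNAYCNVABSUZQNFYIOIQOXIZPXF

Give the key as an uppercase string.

  i= 0: U-R =  3 → D
  i= 1: O-D = 11 → L
  i= 2: D-B =  2 → C
  i= 3: R-G = 11 → L
  i= 4: N-R = 22 → W
  i= 5: A-D = 23 → X
  i= 6: Y-O = 10 → K
  i= 7: C-X =  5 → F
  i= 8: N-K =  3 → D
  i= 9: V-K = 11 → L
  i=10: A-Y =  2 → C
  i=11: B-Q = 11 → L
  i=12: S-W = 22 → W
  i=13: U-X = 23 → X
  i=14: Z-P = 10 → K
  i=15: Q-L =  5 → F
  i=16: N-K =  3 → D
  i=17: F-U = 11 → L
  i=18: Y-W =  2 → C
  i=19: I-X = 11 → L
  i=20: O-S = 22 → W
  i=21: I-L = 23 → X
  i=22: Q-G = 10 → K
  i=23: O-J =  5 → F
  i=24: X-U =  3 → D
  i=25: I-X = 11 → L
  i=26: Z-X =  2 → C
  i=27: P-E = 11 → L
  i=28: X-B = 22 → W
  i=29: F-I = 23 → X
  shifts repeat with period 8: DLCLWXKF

DLCLWXKF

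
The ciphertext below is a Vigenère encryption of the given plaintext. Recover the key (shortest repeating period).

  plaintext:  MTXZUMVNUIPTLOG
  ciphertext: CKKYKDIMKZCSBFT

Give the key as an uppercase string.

  i= 0: C-M = 16 → Q
  i= 1: K-T = 17 → R
  i= 2: K-X = 13 → N
  i= 3: Y-Z = 25 → Z
  i= 4: K-U = 16 → Q
  i= 5: D-M = 17 → R
  i= 6: I-V = 13 → N
  i= 7: M-N = 25 → Z
  i= 8: K-U = 16 → Q
  i= 9: Z-I = 17 → R
  i=10: C-P = 13 → N
  i=11: S-T = 25 → Z
  i=12: B-L = 16 → Q
  i=13: F-O = 17 → R
  i=14: T-G = 13 → N
  shifts repeat with period 4: QRNZ

QRNZ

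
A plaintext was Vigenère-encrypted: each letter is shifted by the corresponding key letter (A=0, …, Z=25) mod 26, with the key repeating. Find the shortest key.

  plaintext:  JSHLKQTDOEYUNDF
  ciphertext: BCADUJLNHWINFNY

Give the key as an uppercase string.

  i= 0: B-J = 18 → S
  i= 1: C-S = 10 → K
  i= 2: A-H = 19 → T
  i= 3: D-L = 18 → S
  i= 4: U-K = 10 → K
  i= 5: J-Q = 19 → T
  i= 6: L-T = 18 → S
  i= 7: N-D = 10 → K
  i= 8: H-O = 19 → T
  i= 9: W-E = 18 → S
  i=10: I-Y = 10 → K
  i=11: N-U = 19 → T
  i=12: F-N = 18 → S
  i=13: N-D = 10 → K
  i=14: Y-F = 19 → T
  shifts repeat with period 3: SKT

SKT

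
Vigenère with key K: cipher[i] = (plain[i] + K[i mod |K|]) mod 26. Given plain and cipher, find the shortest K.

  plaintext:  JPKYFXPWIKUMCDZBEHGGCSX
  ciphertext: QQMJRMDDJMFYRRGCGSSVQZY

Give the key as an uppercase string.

HBCLMPO

  i= 0: Q-J =  7 → H
  i= 1: Q-P =  1 → B
  i= 2: M-K =  2 → C
  i= 3: J-Y = 11 → L
  i= 4: R-F = 12 → M
  i= 5: M-X = 15 → P
  i= 6: D-P = 14 → O
  i= 7: D-W =  7 → H
  i= 8: J-I =  1 → B
  i= 9: M-K =  2 → C
  i=10: F-U = 11 → L
  i=11: Y-M = 12 → M
  i=12: R-C = 15 → P
  i=13: R-D = 14 → O
  i=14: G-Z =  7 → H
  i=15: C-B =  1 → B
  i=16: G-E =  2 → C
  i=17: S-H = 11 → L
  i=18: S-G = 12 → M
  i=19: V-G = 15 → P
  i=20: Q-C = 14 → O
  i=21: Z-S =  7 → H
  i=22: Y-X =  1 → B
  shifts repeat with period 7: HBCLMPO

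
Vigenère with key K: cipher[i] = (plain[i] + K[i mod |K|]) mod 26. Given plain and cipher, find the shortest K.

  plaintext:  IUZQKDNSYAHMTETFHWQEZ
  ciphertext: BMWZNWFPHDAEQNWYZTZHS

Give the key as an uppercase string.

  i= 0: B-I = 19 → T
  i= 1: M-U = 18 → S
  i= 2: W-Z = 23 → X
  i= 3: Z-Q =  9 → J
  i= 4: N-K =  3 → D
  i= 5: W-D = 19 → T
  i= 6: F-N = 18 → S
  i= 7: P-S = 23 → X
  i= 8: H-Y =  9 → J
  i= 9: D-A =  3 → D
  i=10: A-H = 19 → T
  i=11: E-M = 18 → S
  i=12: Q-T = 23 → X
  i=13: N-E =  9 → J
  i=14: W-T =  3 → D
  i=15: Y-F = 19 → T
  i=16: Z-H = 18 → S
  i=17: T-W = 23 → X
  i=18: Z-Q =  9 → J
  i=19: H-E =  3 → D
  i=20: S-Z = 19 → T
  shifts repeat with period 5: TSXJD

TSXJD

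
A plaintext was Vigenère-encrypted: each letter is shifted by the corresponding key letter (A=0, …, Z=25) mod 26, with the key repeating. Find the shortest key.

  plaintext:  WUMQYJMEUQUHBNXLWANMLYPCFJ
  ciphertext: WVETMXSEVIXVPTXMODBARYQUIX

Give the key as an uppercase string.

  i= 0: W-W =  0 → A
  i= 1: V-U =  1 → B
  i= 2: E-M = 18 → S
  i= 3: T-Q =  3 → D
  i= 4: M-Y = 14 → O
  i= 5: X-J = 14 → O
  i= 6: S-M =  6 → G
  i= 7: E-E =  0 → A
  i= 8: V-U =  1 → B
  i= 9: I-Q = 18 → S
  i=10: X-U =  3 → D
  i=11: V-H = 14 → O
  i=12: P-B = 14 → O
  i=13: T-N =  6 → G
  i=14: X-X =  0 → A
  i=15: M-L =  1 → B
  i=16: O-W = 18 → S
  i=17: D-A =  3 → D
  i=18: B-N = 14 → O
  i=19: A-M = 14 → O
  i=20: R-L =  6 → G
  i=21: Y-Y =  0 → A
  i=22: Q-P =  1 → B
  i=23: U-C = 18 → S
  i=24: I-F =  3 → D
  i=25: X-J = 14 → O
  shifts repeat with period 7: ABSDOOG

ABSDOOG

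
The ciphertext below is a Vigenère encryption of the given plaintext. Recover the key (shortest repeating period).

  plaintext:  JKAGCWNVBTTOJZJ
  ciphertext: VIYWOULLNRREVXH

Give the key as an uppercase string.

  i= 0: V-J = 12 → M
  i= 1: I-K = 24 → Y
  i= 2: Y-A = 24 → Y
  i= 3: W-G = 16 → Q
  i= 4: O-C = 12 → M
  i= 5: U-W = 24 → Y
  i= 6: L-N = 24 → Y
  i= 7: L-V = 16 → Q
  i= 8: N-B = 12 → M
  i= 9: R-T = 24 → Y
  i=10: R-T = 24 → Y
  i=11: E-O = 16 → Q
  i=12: V-J = 12 → M
  i=13: X-Z = 24 → Y
  i=14: H-J = 24 → Y
  shifts repeat with period 4: MYYQ

MYYQ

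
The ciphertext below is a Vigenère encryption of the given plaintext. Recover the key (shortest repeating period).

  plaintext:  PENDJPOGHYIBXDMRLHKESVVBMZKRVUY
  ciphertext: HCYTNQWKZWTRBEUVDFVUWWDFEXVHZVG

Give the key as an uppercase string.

SYLQEBIE

  i= 0: H-P = 18 → S
  i= 1: C-E = 24 → Y
  i= 2: Y-N = 11 → L
  i= 3: T-D = 16 → Q
  i= 4: N-J =  4 → E
  i= 5: Q-P =  1 → B
  i= 6: W-O =  8 → I
  i= 7: K-G =  4 → E
  i= 8: Z-H = 18 → S
  i= 9: W-Y = 24 → Y
  i=10: T-I = 11 → L
  i=11: R-B = 16 → Q
  i=12: B-X =  4 → E
  i=13: E-D =  1 → B
  i=14: U-M =  8 → I
  i=15: V-R =  4 → E
  i=16: D-L = 18 → S
  i=17: F-H = 24 → Y
  i=18: V-K = 11 → L
  i=19: U-E = 16 → Q
  i=20: W-S =  4 → E
  i=21: W-V =  1 → B
  i=22: D-V =  8 → I
  i=23: F-B =  4 → E
  i=24: E-M = 18 → S
  i=25: X-Z = 24 → Y
  i=26: V-K = 11 → L
  i=27: H-R = 16 → Q
  i=28: Z-V =  4 → E
  i=29: V-U =  1 → B
  i=30: G-Y =  8 → I
  shifts repeat with period 8: SYLQEBIE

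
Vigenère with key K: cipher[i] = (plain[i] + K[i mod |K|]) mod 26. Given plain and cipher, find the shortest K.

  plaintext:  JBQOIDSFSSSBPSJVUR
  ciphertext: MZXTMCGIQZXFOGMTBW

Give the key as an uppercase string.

  i= 0: M-J =  3 → D
  i= 1: Z-B = 24 → Y
  i= 2: X-Q =  7 → H
  i= 3: T-O =  5 → F
  i= 4: M-I =  4 → E
  i= 5: C-D = 25 → Z
  i= 6: G-S = 14 → O
  i= 7: I-F =  3 → D
  i= 8: Q-S = 24 → Y
  i= 9: Z-S =  7 → H
  i=10: X-S =  5 → F
  i=11: F-B =  4 → E
  i=12: O-P = 25 → Z
  i=13: G-S = 14 → O
  i=14: M-J =  3 → D
  i=15: T-V = 24 → Y
  i=16: B-U =  7 → H
  i=17: W-R =  5 → F
  shifts repeat with period 7: DYHFEZO

DYHFEZO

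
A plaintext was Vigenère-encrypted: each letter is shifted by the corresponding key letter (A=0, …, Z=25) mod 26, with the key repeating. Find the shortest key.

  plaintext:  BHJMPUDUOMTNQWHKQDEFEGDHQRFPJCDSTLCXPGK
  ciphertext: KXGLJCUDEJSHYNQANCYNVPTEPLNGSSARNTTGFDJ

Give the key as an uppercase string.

  i= 0: K-B =  9 → J
  i= 1: X-H = 16 → Q
  i= 2: G-J = 23 → X
  i= 3: L-M = 25 → Z
  i= 4: J-P = 20 → U
  i= 5: C-U =  8 → I
  i= 6: U-D = 17 → R
  i= 7: D-U =  9 → J
  i= 8: E-O = 16 → Q
  i= 9: J-M = 23 → X
  i=10: S-T = 25 → Z
  i=11: H-N = 20 → U
  i=12: Y-Q =  8 → I
  i=13: N-W = 17 → R
  i=14: Q-H =  9 → J
  i=15: A-K = 16 → Q
  i=16: N-Q = 23 → X
  i=17: C-D = 25 → Z
  i=18: Y-E = 20 → U
  i=19: N-F =  8 → I
  i=20: V-E = 17 → R
  i=21: P-G =  9 → J
  i=22: T-D = 16 → Q
  i=23: E-H = 23 → X
  i=24: P-Q = 25 → Z
  i=25: L-R = 20 → U
  i=26: N-F =  8 → I
  i=27: G-P = 17 → R
  i=28: S-J =  9 → J
  i=29: S-C = 16 → Q
  i=30: A-D = 23 → X
  i=31: R-S = 25 → Z
  i=32: N-T = 20 → U
  i=33: T-L =  8 → I
  i=34: T-C = 17 → R
  i=35: G-X =  9 → J
  i=36: F-P = 16 → Q
  i=37: D-G = 23 → X
  i=38: J-K = 25 → Z
  shifts repeat with period 7: JQXZUIR

JQXZUIR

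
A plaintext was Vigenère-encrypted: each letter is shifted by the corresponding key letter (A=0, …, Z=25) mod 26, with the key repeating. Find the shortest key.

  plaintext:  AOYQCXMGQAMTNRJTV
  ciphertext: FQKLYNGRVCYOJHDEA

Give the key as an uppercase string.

  i= 0: F-A =  5 → F
  i= 1: Q-O =  2 → C
  i= 2: K-Y = 12 → M
  i= 3: L-Q = 21 → V
  i= 4: Y-C = 22 → W
  i= 5: N-X = 16 → Q
  i= 6: G-M = 20 → U
  i= 7: R-G = 11 → L
  i= 8: V-Q =  5 → F
  i= 9: C-A =  2 → C
  i=10: Y-M = 12 → M
  i=11: O-T = 21 → V
  i=12: J-N = 22 → W
  i=13: H-R = 16 → Q
  i=14: D-J = 20 → U
  i=15: E-T = 11 → L
  i=16: A-V =  5 → F
  shifts repeat with period 8: FCMVWQUL

FCMVWQUL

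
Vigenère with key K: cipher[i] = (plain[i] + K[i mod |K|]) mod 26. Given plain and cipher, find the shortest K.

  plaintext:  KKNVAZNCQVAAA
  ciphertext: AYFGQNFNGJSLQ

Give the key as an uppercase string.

  i= 0: A-K = 16 → Q
  i= 1: Y-K = 14 → O
  i= 2: F-N = 18 → S
  i= 3: G-V = 11 → L
  i= 4: Q-A = 16 → Q
  i= 5: N-Z = 14 → O
  i= 6: F-N = 18 → S
  i= 7: N-C = 11 → L
  i= 8: G-Q = 16 → Q
  i= 9: J-V = 14 → O
  i=10: S-A = 18 → S
  i=11: L-A = 11 → L
  i=12: Q-A = 16 → Q
  shifts repeat with period 4: QOSL

QOSL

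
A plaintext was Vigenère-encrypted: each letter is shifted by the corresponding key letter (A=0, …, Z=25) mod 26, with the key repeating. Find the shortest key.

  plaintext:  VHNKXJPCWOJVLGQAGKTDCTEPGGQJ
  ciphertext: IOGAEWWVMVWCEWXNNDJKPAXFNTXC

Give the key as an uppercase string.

  i= 0: I-V = 13 → N
  i= 1: O-H =  7 → H
  i= 2: G-N = 19 → T
  i= 3: A-K = 16 → Q
  i= 4: E-X =  7 → H
  i= 5: W-J = 13 → N
  i= 6: W-P =  7 → H
  i= 7: V-C = 19 → T
  i= 8: M-W = 16 → Q
  i= 9: V-O =  7 → H
  i=10: W-J = 13 → N
  i=11: C-V =  7 → H
  i=12: E-L = 19 → T
  i=13: W-G = 16 → Q
  i=14: X-Q =  7 → H
  i=15: N-A = 13 → N
  i=16: N-G =  7 → H
  i=17: D-K = 19 → T
  i=18: J-T = 16 → Q
  i=19: K-D =  7 → H
  i=20: P-C = 13 → N
  i=21: A-T =  7 → H
  i=22: X-E = 19 → T
  i=23: F-P = 16 → Q
  i=24: N-G =  7 → H
  i=25: T-G = 13 → N
  i=26: X-Q =  7 → H
  i=27: C-J = 19 → T
  shifts repeat with period 5: NHTQH

NHTQH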